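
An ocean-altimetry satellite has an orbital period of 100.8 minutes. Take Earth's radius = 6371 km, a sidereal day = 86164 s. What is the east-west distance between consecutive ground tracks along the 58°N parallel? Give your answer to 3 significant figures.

T = 100.8 min = 6048.0 s.
Node shift per orbit = (6048.0/86164) × 360° = 25.27°.
Equatorial spacing = 25.27 × 111.2 km/° = 2810 km.
At 58° latitude, spacing = 2810 × cos(58°) = 1489 km.

1490 km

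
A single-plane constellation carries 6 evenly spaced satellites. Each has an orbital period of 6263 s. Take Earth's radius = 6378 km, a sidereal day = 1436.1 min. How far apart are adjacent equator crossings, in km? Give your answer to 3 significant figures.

485 km

Single-satellite node shift = (6263.0/86166) × 360° = 26.17°.
With 6 satellites evenly phased, successive equator crossings are 26.17/6 = 4.361° apart.
That is 4.361 × 111.3 = 485 km at the equator.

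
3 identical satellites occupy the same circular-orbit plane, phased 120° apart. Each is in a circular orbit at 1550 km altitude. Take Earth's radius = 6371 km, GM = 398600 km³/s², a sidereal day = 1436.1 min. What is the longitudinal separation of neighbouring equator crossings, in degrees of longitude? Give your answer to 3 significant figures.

9.77°

Semi-major axis a = 6371 + 1550 = 7921 km. Period T = 2π√(a³/μ) = 2π√(7921³/398600) = 7015.9 s = 116.93 min.
Single-satellite node shift = (7015.9/86166) × 360° = 29.31°.
With 3 satellites evenly phased, successive equator crossings are 29.31/3 = 9.771° apart.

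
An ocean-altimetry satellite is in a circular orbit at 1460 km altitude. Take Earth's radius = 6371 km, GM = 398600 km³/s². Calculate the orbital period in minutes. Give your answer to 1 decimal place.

114.9 min

Semi-major axis a = 6371 + 1460 = 7831 km. Period T = 2π√(a³/μ) = 2π√(7831³/398600) = 6896.6 s = 114.94 min.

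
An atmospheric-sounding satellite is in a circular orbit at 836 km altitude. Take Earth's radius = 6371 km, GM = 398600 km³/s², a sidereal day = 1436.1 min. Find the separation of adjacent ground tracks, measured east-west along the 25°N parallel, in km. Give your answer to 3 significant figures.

2560 km

Semi-major axis a = 6371 + 836 = 7207 km. Period T = 2π√(a³/μ) = 2π√(7207³/398600) = 6089.0 s = 101.48 min.
Node shift per orbit = (6089.0/86166) × 360° = 25.44°.
Equatorial spacing = 25.44 × 111.2 km/° = 2829 km.
At 25° latitude, spacing = 2829 × cos(25°) = 2564 km.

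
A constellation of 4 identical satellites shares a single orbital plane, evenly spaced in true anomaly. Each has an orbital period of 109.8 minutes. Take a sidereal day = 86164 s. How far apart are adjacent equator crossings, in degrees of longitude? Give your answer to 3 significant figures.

T = 109.8 min = 6588.0 s.
Single-satellite node shift = (6588.0/86164) × 360° = 27.53°.
With 4 satellites evenly phased, successive equator crossings are 27.53/4 = 6.881° apart.

6.88°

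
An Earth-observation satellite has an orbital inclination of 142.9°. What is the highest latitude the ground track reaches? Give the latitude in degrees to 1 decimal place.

Retrograde orbit: the ground track reaches ±(180° − i) = ±(180 − 142.9) = ±37.1°.

37.1°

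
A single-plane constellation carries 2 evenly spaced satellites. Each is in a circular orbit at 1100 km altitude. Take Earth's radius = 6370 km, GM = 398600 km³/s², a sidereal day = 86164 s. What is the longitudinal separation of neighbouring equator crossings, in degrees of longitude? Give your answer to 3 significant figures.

13.4°

Semi-major axis a = 6370 + 1100 = 7470 km. Period T = 2π√(a³/μ) = 2π√(7470³/398600) = 6425.3 s = 107.09 min.
Single-satellite node shift = (6425.3/86164) × 360° = 26.85°.
With 2 satellites evenly phased, successive equator crossings are 26.85/2 = 13.423° apart.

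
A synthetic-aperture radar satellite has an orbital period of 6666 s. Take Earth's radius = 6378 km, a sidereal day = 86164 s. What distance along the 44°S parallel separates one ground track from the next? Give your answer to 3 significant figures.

2230 km

Node shift per orbit = (6666.0/86164) × 360° = 27.85°.
Equatorial spacing = 27.85 × 111.3 km/° = 3100 km.
At 44° latitude, spacing = 3100 × cos(44°) = 2230 km.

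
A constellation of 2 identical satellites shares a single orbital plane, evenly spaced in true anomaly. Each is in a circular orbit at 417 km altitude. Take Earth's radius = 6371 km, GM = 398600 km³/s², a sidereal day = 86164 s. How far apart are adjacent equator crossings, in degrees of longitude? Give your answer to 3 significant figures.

11.6°

Semi-major axis a = 6371 + 417 = 6788 km. Period T = 2π√(a³/μ) = 2π√(6788³/398600) = 5565.8 s = 92.76 min.
Single-satellite node shift = (5565.8/86164) × 360° = 23.25°.
With 2 satellites evenly phased, successive equator crossings are 23.25/2 = 11.627° apart.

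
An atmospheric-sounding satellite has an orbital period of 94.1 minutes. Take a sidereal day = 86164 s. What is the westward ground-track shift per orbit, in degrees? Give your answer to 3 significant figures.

T = 94.1 min = 5646.0 s.
During one orbit Earth rotates (5646.0 / 86164) × 360° = 23.59°.

23.6°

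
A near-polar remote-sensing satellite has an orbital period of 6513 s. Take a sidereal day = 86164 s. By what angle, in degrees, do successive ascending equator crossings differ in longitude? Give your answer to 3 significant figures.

During one orbit Earth rotates (6513.0 / 86164) × 360° = 27.21°.

27.2°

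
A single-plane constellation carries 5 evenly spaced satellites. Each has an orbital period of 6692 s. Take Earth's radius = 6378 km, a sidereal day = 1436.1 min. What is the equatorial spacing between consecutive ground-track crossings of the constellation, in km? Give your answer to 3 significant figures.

Single-satellite node shift = (6692.0/86166) × 360° = 27.96°.
With 5 satellites evenly phased, successive equator crossings are 27.96/5 = 5.592° apart.
That is 5.592 × 111.3 = 622 km at the equator.

622 km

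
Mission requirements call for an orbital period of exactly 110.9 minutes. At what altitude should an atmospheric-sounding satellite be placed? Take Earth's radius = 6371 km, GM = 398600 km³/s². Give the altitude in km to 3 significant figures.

T = 110.9 min = 6654.0 s.
From T = 2π√(a³/μ): a = (μ T²/4π²)^(1/3) = (398600 × 6654.0² / 4π²)^(1/3) = 7646 km.
Altitude h = a − R = 7646 − 6371 = 1275 km.

1280 km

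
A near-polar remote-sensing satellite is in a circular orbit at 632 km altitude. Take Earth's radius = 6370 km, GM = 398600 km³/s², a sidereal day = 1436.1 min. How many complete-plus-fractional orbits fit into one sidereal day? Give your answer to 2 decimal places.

14.78

Semi-major axis a = 6370 + 632 = 7002 km. Period T = 2π√(a³/μ) = 2π√(7002³/398600) = 5831.0 s = 97.18 min.
Orbits per sidereal day = 86166 / 5831.0 = 14.777.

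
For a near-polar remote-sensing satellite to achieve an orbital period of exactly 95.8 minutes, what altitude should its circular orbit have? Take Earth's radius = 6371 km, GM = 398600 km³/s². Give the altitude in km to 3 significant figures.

T = 95.8 min = 5748.0 s.
From T = 2π√(a³/μ): a = (μ T²/4π²)^(1/3) = (398600 × 5748.0² / 4π²)^(1/3) = 6935 km.
Altitude h = a − R = 6935 − 6371 = 564 km.

564 km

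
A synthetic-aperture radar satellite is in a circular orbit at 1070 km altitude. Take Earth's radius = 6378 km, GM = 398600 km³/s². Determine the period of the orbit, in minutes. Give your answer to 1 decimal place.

Semi-major axis a = 6378 + 1070 = 7448 km. Period T = 2π√(a³/μ) = 2π√(7448³/398600) = 6396.9 s = 106.62 min.

106.6 min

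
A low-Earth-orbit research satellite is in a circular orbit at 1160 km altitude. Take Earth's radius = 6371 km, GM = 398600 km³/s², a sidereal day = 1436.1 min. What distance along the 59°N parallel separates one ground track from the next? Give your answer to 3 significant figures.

Semi-major axis a = 6371 + 1160 = 7531 km. Period T = 2π√(a³/μ) = 2π√(7531³/398600) = 6504.1 s = 108.40 min.
Node shift per orbit = (6504.1/86166) × 360° = 27.17°.
Equatorial spacing = 27.17 × 111.2 km/° = 3022 km.
At 59° latitude, spacing = 3022 × cos(59°) = 1556 km.

1560 km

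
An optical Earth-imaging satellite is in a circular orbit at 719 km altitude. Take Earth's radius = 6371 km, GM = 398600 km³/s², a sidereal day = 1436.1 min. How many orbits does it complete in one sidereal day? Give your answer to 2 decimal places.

Semi-major axis a = 6371 + 719 = 7090 km. Period T = 2π√(a³/μ) = 2π√(7090³/398600) = 5941.3 s = 99.02 min.
Orbits per sidereal day = 86166 / 5941.3 = 14.503.

14.50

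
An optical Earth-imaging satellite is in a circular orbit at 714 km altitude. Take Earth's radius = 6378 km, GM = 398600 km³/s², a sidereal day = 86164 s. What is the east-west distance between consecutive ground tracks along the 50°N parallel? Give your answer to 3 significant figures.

1780 km

Semi-major axis a = 6378 + 714 = 7092 km. Period T = 2π√(a³/μ) = 2π√(7092³/398600) = 5943.8 s = 99.06 min.
Node shift per orbit = (5943.8/86164) × 360° = 24.83°.
Equatorial spacing = 24.83 × 111.3 km/° = 2764 km.
At 50° latitude, spacing = 2764 × cos(50°) = 1777 km.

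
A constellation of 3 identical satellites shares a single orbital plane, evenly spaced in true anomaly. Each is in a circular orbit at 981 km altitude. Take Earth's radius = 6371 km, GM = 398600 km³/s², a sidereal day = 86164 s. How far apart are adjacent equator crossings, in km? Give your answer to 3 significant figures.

972 km

Semi-major axis a = 6371 + 981 = 7352 km. Period T = 2π√(a³/μ) = 2π√(7352³/398600) = 6273.6 s = 104.56 min.
Single-satellite node shift = (6273.6/86164) × 360° = 26.21°.
With 3 satellites evenly phased, successive equator crossings are 26.21/3 = 8.737° apart.
That is 8.737 × 111.2 = 972 km at the equator.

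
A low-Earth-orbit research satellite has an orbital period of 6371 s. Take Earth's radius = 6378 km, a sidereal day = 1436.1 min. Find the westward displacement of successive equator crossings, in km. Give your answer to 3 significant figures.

During one orbit Earth rotates (6371.0 / 86166) × 360° = 26.62°.
At the equator that is 26.62° × (2π·6378/360) km/° = 26.62 × 111.3 = 2963 km.

2960 km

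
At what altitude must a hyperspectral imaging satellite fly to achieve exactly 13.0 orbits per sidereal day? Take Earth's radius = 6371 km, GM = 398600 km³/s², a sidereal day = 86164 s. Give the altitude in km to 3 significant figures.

1260 km

Required period T = 86164 / 13.0 = 6628.0 s.
From T = 2π√(a³/μ): a = (μ T²/4π²)^(1/3) = (398600 × 6628.0² / 4π²)^(1/3) = 7626 km.
Altitude h = a − R = 7626 − 6371 = 1255 km.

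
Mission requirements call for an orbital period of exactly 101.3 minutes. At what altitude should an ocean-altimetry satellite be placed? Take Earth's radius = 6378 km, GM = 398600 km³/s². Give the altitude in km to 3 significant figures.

820 km

T = 101.3 min = 6078.0 s.
From T = 2π√(a³/μ): a = (μ T²/4π²)^(1/3) = (398600 × 6078.0² / 4π²)^(1/3) = 7198 km.
Altitude h = a − R = 7198 − 6378 = 820 km.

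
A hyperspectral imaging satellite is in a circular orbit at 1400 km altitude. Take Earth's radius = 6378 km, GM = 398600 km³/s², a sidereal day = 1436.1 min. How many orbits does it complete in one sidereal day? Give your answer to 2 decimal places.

Semi-major axis a = 6378 + 1400 = 7778 km. Period T = 2π√(a³/μ) = 2π√(7778³/398600) = 6826.7 s = 113.78 min.
Orbits per sidereal day = 86166 / 6826.7 = 12.622.

12.62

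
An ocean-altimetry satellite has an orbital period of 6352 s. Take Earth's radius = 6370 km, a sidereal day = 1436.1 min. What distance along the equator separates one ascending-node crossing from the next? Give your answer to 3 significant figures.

During one orbit Earth rotates (6352.0 / 86166) × 360° = 26.54°.
At the equator that is 26.54° × (2π·6370/360) km/° = 26.54 × 111.2 = 2950 km.

2950 km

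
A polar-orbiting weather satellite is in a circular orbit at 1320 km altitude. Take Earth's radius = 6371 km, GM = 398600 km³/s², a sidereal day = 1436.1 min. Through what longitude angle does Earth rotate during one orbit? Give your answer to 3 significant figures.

Semi-major axis a = 6371 + 1320 = 7691 km. Period T = 2π√(a³/μ) = 2π√(7691³/398600) = 6712.5 s = 111.88 min.
During one orbit Earth rotates (6712.5 / 86166) × 360° = 28.04°.

28.0°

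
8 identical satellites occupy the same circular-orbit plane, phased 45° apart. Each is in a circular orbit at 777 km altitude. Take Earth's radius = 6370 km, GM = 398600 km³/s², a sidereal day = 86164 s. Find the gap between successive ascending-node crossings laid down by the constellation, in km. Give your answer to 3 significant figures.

349 km

Semi-major axis a = 6370 + 777 = 7147 km. Period T = 2π√(a³/μ) = 2π√(7147³/398600) = 6013.1 s = 100.22 min.
Single-satellite node shift = (6013.1/86164) × 360° = 25.12°.
With 8 satellites evenly phased, successive equator crossings are 25.12/8 = 3.140° apart.
That is 3.140 × 111.2 = 349 km at the equator.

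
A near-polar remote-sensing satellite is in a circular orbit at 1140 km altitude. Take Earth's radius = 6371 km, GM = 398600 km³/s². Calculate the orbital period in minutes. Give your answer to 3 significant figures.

Semi-major axis a = 6371 + 1140 = 7511 km. Period T = 2π√(a³/μ) = 2π√(7511³/398600) = 6478.3 s = 107.97 min.

108 min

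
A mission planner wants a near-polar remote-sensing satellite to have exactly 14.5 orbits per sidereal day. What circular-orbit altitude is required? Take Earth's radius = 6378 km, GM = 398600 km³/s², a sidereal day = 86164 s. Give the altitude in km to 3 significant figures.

713 km

Required period T = 86164 / 14.5 = 5942.3 s.
From T = 2π√(a³/μ): a = (μ T²/4π²)^(1/3) = (398600 × 5942.3² / 4π²)^(1/3) = 7091 km.
Altitude h = a − R = 7091 − 6378 = 713 km.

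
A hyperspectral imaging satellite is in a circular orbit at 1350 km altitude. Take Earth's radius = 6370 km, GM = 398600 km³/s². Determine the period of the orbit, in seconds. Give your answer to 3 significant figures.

6750 seconds

Semi-major axis a = 6370 + 1350 = 7720 km. Period T = 2π√(a³/μ) = 2π√(7720³/398600) = 6750.5 s = 112.51 min.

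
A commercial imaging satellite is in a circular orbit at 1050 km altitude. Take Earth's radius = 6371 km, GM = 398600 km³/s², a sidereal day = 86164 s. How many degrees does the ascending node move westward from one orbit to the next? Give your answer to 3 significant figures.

Semi-major axis a = 6371 + 1050 = 7421 km. Period T = 2π√(a³/μ) = 2π√(7421³/398600) = 6362.2 s = 106.04 min.
During one orbit Earth rotates (6362.2 / 86164) × 360° = 26.58°.

26.6°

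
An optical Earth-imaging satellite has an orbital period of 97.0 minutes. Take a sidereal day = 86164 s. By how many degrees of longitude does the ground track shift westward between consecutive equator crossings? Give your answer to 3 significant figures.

T = 97.0 min = 5820.0 s.
During one orbit Earth rotates (5820.0 / 86164) × 360° = 24.32°.

24.3°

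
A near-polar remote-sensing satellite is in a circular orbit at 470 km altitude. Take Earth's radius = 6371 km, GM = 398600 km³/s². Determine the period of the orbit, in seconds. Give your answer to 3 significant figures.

Semi-major axis a = 6371 + 470 = 6841 km. Period T = 2π√(a³/μ) = 2π√(6841³/398600) = 5631.1 s = 93.85 min.

5630 seconds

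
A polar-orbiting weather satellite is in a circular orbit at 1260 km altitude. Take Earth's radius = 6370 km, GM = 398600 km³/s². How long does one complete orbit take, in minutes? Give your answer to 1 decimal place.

Semi-major axis a = 6370 + 1260 = 7630 km. Period T = 2π√(a³/μ) = 2π√(7630³/398600) = 6632.8 s = 110.55 min.

110.5 min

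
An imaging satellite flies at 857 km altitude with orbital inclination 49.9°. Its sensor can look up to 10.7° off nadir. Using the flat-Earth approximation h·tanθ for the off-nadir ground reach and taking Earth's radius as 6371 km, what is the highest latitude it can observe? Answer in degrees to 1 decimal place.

51.4°

For a prograde orbit the ground track reaches latitude ±i = ±49.9°.
Sensor half-swath on the ground ≈ 857·tan(10.7°) = 162 km = 1.46° of latitude.
Maximum observable latitude ≈ 49.9 + 1.46 = 51.4°.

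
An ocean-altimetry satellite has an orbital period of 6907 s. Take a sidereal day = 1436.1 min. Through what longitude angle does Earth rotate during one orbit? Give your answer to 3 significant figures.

28.9°

During one orbit Earth rotates (6907.0 / 86166) × 360° = 28.86°.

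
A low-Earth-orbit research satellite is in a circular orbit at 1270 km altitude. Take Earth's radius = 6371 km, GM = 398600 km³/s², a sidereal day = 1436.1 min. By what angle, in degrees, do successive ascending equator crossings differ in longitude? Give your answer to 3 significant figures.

Semi-major axis a = 6371 + 1270 = 7641 km. Period T = 2π√(a³/μ) = 2π√(7641³/398600) = 6647.2 s = 110.79 min.
During one orbit Earth rotates (6647.2 / 86166) × 360° = 27.77°.

27.8°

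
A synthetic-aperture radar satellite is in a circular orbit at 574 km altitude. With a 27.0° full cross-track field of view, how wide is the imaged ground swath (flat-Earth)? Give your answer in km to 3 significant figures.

Half-angle = 27.0°/2 = 13.5°.
Swath width ≈ 2h·tan(θ/2) = 2 × 574 × tan(13.5°) = 275.6 km.

276 km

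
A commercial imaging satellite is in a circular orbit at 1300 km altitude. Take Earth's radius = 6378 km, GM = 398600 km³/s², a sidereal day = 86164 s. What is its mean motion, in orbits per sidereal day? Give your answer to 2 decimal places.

12.87

Semi-major axis a = 6378 + 1300 = 7678 km. Period T = 2π√(a³/μ) = 2π√(7678³/398600) = 6695.5 s = 111.59 min.
Orbits per sidereal day = 86164 / 6695.5 = 12.869.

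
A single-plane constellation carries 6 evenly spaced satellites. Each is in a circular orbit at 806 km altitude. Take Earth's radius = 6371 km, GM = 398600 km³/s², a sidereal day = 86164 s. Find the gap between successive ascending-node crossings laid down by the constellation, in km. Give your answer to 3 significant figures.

469 km

Semi-major axis a = 6371 + 806 = 7177 km. Period T = 2π√(a³/μ) = 2π√(7177³/398600) = 6051.0 s = 100.85 min.
Single-satellite node shift = (6051.0/86164) × 360° = 25.28°.
With 6 satellites evenly phased, successive equator crossings are 25.28/6 = 4.214° apart.
That is 4.214 × 111.2 = 469 km at the equator.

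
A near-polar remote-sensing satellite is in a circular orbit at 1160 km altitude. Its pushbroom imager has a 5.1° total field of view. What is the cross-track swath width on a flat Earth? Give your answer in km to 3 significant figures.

Half-angle = 5.1°/2 = 2.55°.
Swath width ≈ 2h·tan(θ/2) = 2 × 1160 × tan(2.55°) = 103.3 km.

103 km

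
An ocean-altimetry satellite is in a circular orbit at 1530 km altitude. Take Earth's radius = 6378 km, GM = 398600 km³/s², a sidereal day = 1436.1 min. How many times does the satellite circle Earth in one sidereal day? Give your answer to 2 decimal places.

Semi-major axis a = 6378 + 1530 = 7908 km. Period T = 2π√(a³/μ) = 2π√(7908³/398600) = 6998.6 s = 116.64 min.
Orbits per sidereal day = 86166 / 6998.6 = 12.312.

12.31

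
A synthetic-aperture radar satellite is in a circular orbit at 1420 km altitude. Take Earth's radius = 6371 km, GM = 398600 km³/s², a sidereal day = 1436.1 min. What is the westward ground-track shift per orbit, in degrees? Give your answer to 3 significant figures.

28.6°

Semi-major axis a = 6371 + 1420 = 7791 km. Period T = 2π√(a³/μ) = 2π√(7791³/398600) = 6843.9 s = 114.06 min.
During one orbit Earth rotates (6843.9 / 86166) × 360° = 28.59°.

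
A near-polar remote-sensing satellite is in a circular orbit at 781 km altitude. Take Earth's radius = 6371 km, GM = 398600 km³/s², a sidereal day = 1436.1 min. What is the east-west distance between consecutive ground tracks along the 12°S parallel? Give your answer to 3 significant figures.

Semi-major axis a = 6371 + 781 = 7152 km. Period T = 2π√(a³/μ) = 2π√(7152³/398600) = 6019.4 s = 100.32 min.
Node shift per orbit = (6019.4/86166) × 360° = 25.15°.
Equatorial spacing = 25.15 × 111.2 km/° = 2796 km.
At 12° latitude, spacing = 2796 × cos(12°) = 2735 km.

2740 km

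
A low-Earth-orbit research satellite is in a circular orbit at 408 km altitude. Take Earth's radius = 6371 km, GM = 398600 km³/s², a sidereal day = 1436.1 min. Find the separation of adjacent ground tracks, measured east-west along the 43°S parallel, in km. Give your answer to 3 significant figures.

1890 km

Semi-major axis a = 6371 + 408 = 6779 km. Period T = 2π√(a³/μ) = 2π√(6779³/398600) = 5554.7 s = 92.58 min.
Node shift per orbit = (5554.7/86166) × 360° = 23.21°.
Equatorial spacing = 23.21 × 111.2 km/° = 2581 km.
At 43° latitude, spacing = 2581 × cos(43°) = 1887 km.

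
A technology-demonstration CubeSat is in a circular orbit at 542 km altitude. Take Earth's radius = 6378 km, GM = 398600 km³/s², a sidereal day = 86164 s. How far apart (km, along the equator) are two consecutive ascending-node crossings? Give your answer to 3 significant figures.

2660 km

Semi-major axis a = 6378 + 542 = 6920 km. Period T = 2π√(a³/μ) = 2π√(6920³/398600) = 5728.9 s = 95.48 min.
During one orbit Earth rotates (5728.9 / 86164) × 360° = 23.94°.
At the equator that is 23.94° × (2π·6378/360) km/° = 23.94 × 111.3 = 2664 km.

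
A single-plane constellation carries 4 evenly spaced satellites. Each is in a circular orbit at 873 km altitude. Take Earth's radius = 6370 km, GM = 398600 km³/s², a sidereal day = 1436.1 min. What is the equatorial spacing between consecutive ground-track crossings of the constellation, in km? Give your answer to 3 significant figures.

Semi-major axis a = 6370 + 873 = 7243 km. Period T = 2π√(a³/μ) = 2π√(7243³/398600) = 6134.6 s = 102.24 min.
Single-satellite node shift = (6134.6/86166) × 360° = 25.63°.
With 4 satellites evenly phased, successive equator crossings are 25.63/4 = 6.408° apart.
That is 6.408 × 111.2 = 712 km at the equator.

712 km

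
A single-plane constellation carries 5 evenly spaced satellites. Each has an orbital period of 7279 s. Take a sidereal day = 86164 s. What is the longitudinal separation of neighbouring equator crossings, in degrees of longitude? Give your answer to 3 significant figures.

Single-satellite node shift = (7279.0/86164) × 360° = 30.41°.
With 5 satellites evenly phased, successive equator crossings are 30.41/5 = 6.082° apart.

6.08°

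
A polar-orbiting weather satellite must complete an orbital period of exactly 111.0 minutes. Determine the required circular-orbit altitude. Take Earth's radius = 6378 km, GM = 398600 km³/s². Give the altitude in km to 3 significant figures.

1270 km

T = 111.0 min = 6660.0 s.
From T = 2π√(a³/μ): a = (μ T²/4π²)^(1/3) = (398600 × 6660.0² / 4π²)^(1/3) = 7651 km.
Altitude h = a − R = 7651 − 6378 = 1273 km.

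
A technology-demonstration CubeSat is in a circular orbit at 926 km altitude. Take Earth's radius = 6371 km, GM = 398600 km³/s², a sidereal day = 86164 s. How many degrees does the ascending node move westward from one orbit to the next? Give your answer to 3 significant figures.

Semi-major axis a = 6371 + 926 = 7297 km. Period T = 2π√(a³/μ) = 2π√(7297³/398600) = 6203.4 s = 103.39 min.
During one orbit Earth rotates (6203.4 / 86164) × 360° = 25.92°.

25.9°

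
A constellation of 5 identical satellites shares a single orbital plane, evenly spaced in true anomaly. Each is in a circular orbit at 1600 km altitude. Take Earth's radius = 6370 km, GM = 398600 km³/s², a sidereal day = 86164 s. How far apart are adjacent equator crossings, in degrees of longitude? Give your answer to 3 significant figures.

Semi-major axis a = 6370 + 1600 = 7970 km. Period T = 2π√(a³/μ) = 2π√(7970³/398600) = 7081.1 s = 118.02 min.
Single-satellite node shift = (7081.1/86164) × 360° = 29.59°.
With 5 satellites evenly phased, successive equator crossings are 29.59/5 = 5.917° apart.

5.92°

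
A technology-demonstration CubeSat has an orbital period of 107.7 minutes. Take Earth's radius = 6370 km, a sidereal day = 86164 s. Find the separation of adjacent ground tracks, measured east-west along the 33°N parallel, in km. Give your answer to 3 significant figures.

2520 km

T = 107.7 min = 6462.0 s.
Node shift per orbit = (6462.0/86164) × 360° = 27.00°.
Equatorial spacing = 27.00 × 111.2 km/° = 3002 km.
At 33° latitude, spacing = 3002 × cos(33°) = 2517 km.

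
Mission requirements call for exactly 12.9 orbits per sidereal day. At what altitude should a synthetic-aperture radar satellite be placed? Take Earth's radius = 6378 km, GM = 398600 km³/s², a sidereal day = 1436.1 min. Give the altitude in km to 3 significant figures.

1290 km

Required period T = 86166 / 12.9 = 6679.5 s.
From T = 2π√(a³/μ): a = (μ T²/4π²)^(1/3) = (398600 × 6679.5² / 4π²)^(1/3) = 7666 km.
Altitude h = a − R = 7666 − 6378 = 1288 km.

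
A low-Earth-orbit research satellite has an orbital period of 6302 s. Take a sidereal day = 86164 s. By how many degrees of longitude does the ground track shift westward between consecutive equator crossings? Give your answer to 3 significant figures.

During one orbit Earth rotates (6302.0 / 86164) × 360° = 26.33°.

26.3°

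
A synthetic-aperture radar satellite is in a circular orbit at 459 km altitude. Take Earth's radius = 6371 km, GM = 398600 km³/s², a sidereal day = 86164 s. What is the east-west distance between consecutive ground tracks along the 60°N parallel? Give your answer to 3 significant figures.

Semi-major axis a = 6371 + 459 = 6830 km. Period T = 2π√(a³/μ) = 2π√(6830³/398600) = 5617.5 s = 93.62 min.
Node shift per orbit = (5617.5/86164) × 360° = 23.47°.
Equatorial spacing = 23.47 × 111.2 km/° = 2610 km.
At 60° latitude, spacing = 2610 × cos(60°) = 1305 km.

1300 km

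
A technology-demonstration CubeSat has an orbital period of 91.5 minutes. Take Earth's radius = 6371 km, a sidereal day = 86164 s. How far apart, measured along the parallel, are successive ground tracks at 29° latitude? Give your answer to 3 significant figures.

T = 91.5 min = 5490.0 s.
Node shift per orbit = (5490.0/86164) × 360° = 22.94°.
Equatorial spacing = 22.94 × 111.2 km/° = 2551 km.
At 29° latitude, spacing = 2551 × cos(29°) = 2231 km.

2230 km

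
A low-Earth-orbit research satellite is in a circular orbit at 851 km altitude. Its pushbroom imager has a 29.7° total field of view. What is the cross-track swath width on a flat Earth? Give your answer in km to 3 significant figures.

451 km

Half-angle = 29.7°/2 = 14.85°.
Swath width ≈ 2h·tan(θ/2) = 2 × 851 × tan(14.85°) = 451.3 km.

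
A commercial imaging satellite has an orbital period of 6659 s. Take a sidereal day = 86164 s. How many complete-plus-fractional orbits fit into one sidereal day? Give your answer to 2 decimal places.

12.94

Orbits per sidereal day = 86164 / 6659.0 = 12.939.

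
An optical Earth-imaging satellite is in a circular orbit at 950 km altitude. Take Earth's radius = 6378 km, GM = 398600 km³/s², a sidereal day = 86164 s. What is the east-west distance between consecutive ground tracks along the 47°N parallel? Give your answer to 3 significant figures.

1980 km

Semi-major axis a = 6378 + 950 = 7328 km. Period T = 2π√(a³/μ) = 2π√(7328³/398600) = 6242.9 s = 104.05 min.
Node shift per orbit = (6242.9/86164) × 360° = 26.08°.
Equatorial spacing = 26.08 × 111.3 km/° = 2904 km.
At 47° latitude, spacing = 2904 × cos(47°) = 1980 km.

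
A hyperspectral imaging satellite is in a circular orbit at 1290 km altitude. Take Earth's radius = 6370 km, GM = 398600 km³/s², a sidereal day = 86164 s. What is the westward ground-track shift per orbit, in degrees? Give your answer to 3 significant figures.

27.9°

Semi-major axis a = 6370 + 1290 = 7660 km. Period T = 2π√(a³/μ) = 2π√(7660³/398600) = 6672.0 s = 111.20 min.
During one orbit Earth rotates (6672.0 / 86164) × 360° = 27.88°.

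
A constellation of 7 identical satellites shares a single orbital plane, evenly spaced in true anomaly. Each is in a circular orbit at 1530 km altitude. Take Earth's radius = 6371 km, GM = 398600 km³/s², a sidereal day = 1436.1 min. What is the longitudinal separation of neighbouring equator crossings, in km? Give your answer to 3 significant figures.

464 km

Semi-major axis a = 6371 + 1530 = 7901 km. Period T = 2π√(a³/μ) = 2π√(7901³/398600) = 6989.3 s = 116.49 min.
Single-satellite node shift = (6989.3/86166) × 360° = 29.20°.
With 7 satellites evenly phased, successive equator crossings are 29.20/7 = 4.172° apart.
That is 4.172 × 111.2 = 464 km at the equator.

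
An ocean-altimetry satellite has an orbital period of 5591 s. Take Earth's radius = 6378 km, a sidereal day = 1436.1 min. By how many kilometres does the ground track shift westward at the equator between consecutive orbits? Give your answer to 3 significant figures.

2600 km

During one orbit Earth rotates (5591.0 / 86166) × 360° = 23.36°.
At the equator that is 23.36° × (2π·6378/360) km/° = 23.36 × 111.3 = 2600 km.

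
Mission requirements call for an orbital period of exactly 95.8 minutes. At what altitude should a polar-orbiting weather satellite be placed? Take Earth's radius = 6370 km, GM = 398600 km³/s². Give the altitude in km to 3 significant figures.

T = 95.8 min = 5748.0 s.
From T = 2π√(a³/μ): a = (μ T²/4π²)^(1/3) = (398600 × 5748.0² / 4π²)^(1/3) = 6935 km.
Altitude h = a − R = 6935 − 6370 = 565 km.

565 km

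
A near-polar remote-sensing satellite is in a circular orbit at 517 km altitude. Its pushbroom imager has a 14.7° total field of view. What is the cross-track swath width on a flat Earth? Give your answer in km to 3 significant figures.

Half-angle = 14.7°/2 = 7.35°.
Swath width ≈ 2h·tan(θ/2) = 2 × 517 × tan(7.35°) = 133.4 km.

133 km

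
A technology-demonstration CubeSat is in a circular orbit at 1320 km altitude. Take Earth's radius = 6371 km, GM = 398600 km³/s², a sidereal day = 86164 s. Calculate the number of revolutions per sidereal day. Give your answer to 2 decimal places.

12.84

Semi-major axis a = 6371 + 1320 = 7691 km. Period T = 2π√(a³/μ) = 2π√(7691³/398600) = 6712.5 s = 111.88 min.
Orbits per sidereal day = 86164 / 6712.5 = 12.836.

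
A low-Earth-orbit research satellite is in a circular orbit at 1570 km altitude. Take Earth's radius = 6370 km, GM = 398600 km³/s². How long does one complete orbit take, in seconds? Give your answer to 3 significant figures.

7040 seconds

Semi-major axis a = 6370 + 1570 = 7940 km. Period T = 2π√(a³/μ) = 2π√(7940³/398600) = 7041.1 s = 117.35 min.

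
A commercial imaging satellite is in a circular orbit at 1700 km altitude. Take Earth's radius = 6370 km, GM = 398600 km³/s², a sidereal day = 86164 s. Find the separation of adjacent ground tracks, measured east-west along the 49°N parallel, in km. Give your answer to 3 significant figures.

Semi-major axis a = 6370 + 1700 = 8070 km. Period T = 2π√(a³/μ) = 2π√(8070³/398600) = 7214.8 s = 120.25 min.
Node shift per orbit = (7214.8/86164) × 360° = 30.14°.
Equatorial spacing = 30.14 × 111.2 km/° = 3351 km.
At 49° latitude, spacing = 3351 × cos(49°) = 2199 km.

2200 km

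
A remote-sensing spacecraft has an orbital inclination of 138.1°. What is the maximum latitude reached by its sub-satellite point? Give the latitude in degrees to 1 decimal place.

Retrograde orbit: the ground track reaches ±(180° − i) = ±(180 − 138.1) = ±41.9°.

41.9°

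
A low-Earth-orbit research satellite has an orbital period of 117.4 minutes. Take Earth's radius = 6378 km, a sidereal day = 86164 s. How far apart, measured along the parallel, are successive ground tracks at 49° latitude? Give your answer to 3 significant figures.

T = 117.4 min = 7044.0 s.
Node shift per orbit = (7044.0/86164) × 360° = 29.43°.
Equatorial spacing = 29.43 × 111.3 km/° = 3276 km.
At 49° latitude, spacing = 3276 × cos(49°) = 2149 km.

2150 km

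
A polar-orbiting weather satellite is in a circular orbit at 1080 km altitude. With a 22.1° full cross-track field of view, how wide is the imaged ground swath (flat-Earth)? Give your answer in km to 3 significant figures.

422 km

Half-angle = 22.1°/2 = 11.05°.
Swath width ≈ 2h·tan(θ/2) = 2 × 1080 × tan(11.05°) = 421.8 km.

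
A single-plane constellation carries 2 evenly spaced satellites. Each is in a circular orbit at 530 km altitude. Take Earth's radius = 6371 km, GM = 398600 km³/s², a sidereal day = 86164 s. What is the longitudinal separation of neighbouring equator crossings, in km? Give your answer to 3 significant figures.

Semi-major axis a = 6371 + 530 = 6901 km. Period T = 2π√(a³/μ) = 2π√(6901³/398600) = 5705.3 s = 95.09 min.
Single-satellite node shift = (5705.3/86164) × 360° = 23.84°.
With 2 satellites evenly phased, successive equator crossings are 23.84/2 = 11.919° apart.
That is 11.919 × 111.2 = 1325 km at the equator.

1330 km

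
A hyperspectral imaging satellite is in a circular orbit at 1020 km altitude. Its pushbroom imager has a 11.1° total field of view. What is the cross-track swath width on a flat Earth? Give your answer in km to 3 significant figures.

198 km

Half-angle = 11.1°/2 = 5.55°.
Swath width ≈ 2h·tan(θ/2) = 2 × 1020 × tan(5.55°) = 198.2 km.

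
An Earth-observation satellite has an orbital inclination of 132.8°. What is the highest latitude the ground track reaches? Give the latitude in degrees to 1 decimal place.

47.2°

Retrograde orbit: the ground track reaches ±(180° − i) = ±(180 − 132.8) = ±47.2°.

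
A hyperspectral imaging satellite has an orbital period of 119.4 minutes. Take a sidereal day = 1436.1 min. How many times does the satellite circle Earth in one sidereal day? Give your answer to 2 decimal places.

T = 119.4 min = 7164.0 s.
Orbits per sidereal day = 86166 / 7164.0 = 12.028.

12.03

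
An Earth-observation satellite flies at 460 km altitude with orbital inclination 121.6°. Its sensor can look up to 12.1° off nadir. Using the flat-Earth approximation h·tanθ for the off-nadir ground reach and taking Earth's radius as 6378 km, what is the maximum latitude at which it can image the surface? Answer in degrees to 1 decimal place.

Retrograde orbit: the ground track reaches ±(180° − i) = ±(180 − 121.6) = ±58.4°.
Sensor half-swath on the ground ≈ 460·tan(12.1°) = 99 km = 0.89° of latitude.
Maximum observable latitude ≈ 58.4 + 0.89 = 59.3°.

59.3°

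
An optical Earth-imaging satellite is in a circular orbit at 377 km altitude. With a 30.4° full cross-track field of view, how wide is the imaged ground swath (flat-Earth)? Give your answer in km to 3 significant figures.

205 km

Half-angle = 30.4°/2 = 15.2°.
Swath width ≈ 2h·tan(θ/2) = 2 × 377 × tan(15.2°) = 204.9 km.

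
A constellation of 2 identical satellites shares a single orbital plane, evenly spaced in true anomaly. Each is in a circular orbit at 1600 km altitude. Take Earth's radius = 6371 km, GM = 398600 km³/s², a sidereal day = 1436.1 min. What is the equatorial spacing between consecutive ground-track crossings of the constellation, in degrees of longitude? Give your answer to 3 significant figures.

14.8°

Semi-major axis a = 6371 + 1600 = 7971 km. Period T = 2π√(a³/μ) = 2π√(7971³/398600) = 7082.4 s = 118.04 min.
Single-satellite node shift = (7082.4/86166) × 360° = 29.59°.
With 2 satellites evenly phased, successive equator crossings are 29.59/2 = 14.795° apart.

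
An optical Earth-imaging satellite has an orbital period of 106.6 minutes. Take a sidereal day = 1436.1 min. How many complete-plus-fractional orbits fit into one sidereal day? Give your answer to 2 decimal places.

13.47

T = 106.6 min = 6396.0 s.
Orbits per sidereal day = 86166 / 6396.0 = 13.472.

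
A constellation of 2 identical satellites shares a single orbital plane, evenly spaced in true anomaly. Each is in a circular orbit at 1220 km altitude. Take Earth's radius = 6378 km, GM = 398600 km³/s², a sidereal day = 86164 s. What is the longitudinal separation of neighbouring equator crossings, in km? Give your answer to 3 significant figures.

Semi-major axis a = 6378 + 1220 = 7598 km. Period T = 2π√(a³/μ) = 2π√(7598³/398600) = 6591.1 s = 109.85 min.
Single-satellite node shift = (6591.1/86164) × 360° = 27.54°.
With 2 satellites evenly phased, successive equator crossings are 27.54/2 = 13.769° apart.
That is 13.769 × 111.3 = 1533 km at the equator.

1530 km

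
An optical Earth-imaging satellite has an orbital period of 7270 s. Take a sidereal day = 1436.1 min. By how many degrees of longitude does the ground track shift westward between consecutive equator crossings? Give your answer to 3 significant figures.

During one orbit Earth rotates (7270.0 / 86166) × 360° = 30.37°.

30.4°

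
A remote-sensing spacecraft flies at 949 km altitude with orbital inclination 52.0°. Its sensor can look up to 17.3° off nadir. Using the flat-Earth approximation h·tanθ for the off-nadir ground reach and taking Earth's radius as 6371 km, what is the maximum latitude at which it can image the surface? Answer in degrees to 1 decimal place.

54.7°

For a prograde orbit the ground track reaches latitude ±i = ±52.0°.
Sensor half-swath on the ground ≈ 949·tan(17.3°) = 296 km = 2.66° of latitude.
Maximum observable latitude ≈ 52.0 + 2.66 = 54.7°.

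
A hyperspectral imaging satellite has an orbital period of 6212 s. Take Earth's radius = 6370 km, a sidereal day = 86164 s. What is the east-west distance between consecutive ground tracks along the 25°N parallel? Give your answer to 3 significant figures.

Node shift per orbit = (6212.0/86164) × 360° = 25.95°.
Equatorial spacing = 25.95 × 111.2 km/° = 2886 km.
At 25° latitude, spacing = 2886 × cos(25°) = 2615 km.

2620 km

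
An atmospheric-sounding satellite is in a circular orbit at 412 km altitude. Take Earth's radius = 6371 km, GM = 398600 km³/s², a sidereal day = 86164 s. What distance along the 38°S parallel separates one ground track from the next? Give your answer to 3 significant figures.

Semi-major axis a = 6371 + 412 = 6783 km. Period T = 2π√(a³/μ) = 2π√(6783³/398600) = 5559.6 s = 92.66 min.
Node shift per orbit = (5559.6/86164) × 360° = 23.23°.
Equatorial spacing = 23.23 × 111.2 km/° = 2583 km.
At 38° latitude, spacing = 2583 × cos(38°) = 2035 km.

2040 km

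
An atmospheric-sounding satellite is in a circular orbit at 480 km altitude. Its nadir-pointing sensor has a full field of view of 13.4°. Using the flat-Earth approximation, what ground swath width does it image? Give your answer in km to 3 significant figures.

Half-angle = 13.4°/2 = 6.7°.
Swath width ≈ 2h·tan(θ/2) = 2 × 480 × tan(6.7°) = 112.8 km.

113 km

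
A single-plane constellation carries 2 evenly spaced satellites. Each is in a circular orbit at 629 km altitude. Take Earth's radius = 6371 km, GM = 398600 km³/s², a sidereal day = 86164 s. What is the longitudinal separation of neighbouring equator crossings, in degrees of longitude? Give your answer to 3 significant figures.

Semi-major axis a = 6371 + 629 = 7000 km. Period T = 2π√(a³/μ) = 2π√(7000³/398600) = 5828.5 s = 97.14 min.
Single-satellite node shift = (5828.5/86164) × 360° = 24.35°.
With 2 satellites evenly phased, successive equator crossings are 24.35/2 = 12.176° apart.

12.2°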